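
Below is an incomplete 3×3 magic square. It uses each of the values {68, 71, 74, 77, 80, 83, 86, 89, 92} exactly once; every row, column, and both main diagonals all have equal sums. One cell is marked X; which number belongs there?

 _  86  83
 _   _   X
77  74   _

68

The 9 entries sum to 720, so each line sums to 720/3 = 240.
From row 1, 240 − (86 + 83) gives (1,1) = 71.
Row 3 must total 240; the given cells sum to 151, so (3,3) = 89.
From column 1, 240 − (71 + 77) gives (2,1) = 92.
Column 2 must total 240; the given cells sum to 160, so (2,2) = 80.
Column 3 needs 240; the known cells sum to 172, so (2,3) = 68.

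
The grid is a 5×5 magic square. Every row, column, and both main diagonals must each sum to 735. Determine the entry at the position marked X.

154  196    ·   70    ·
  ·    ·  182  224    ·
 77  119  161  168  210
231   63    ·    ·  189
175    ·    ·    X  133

126

Using column 1: 154 + 77 + 231 + 175 + ? → (2,1) = 735 − 637 = 98.
Anti-diagonal must total 735; the given cells sum to 623, so (1,5) = 112.
From row 1, 735 − (154 + 196 + 70 + 112) gives (1,3) = 203.
Column 5: 112 + 210 + 189 + 133 + ? = 735, so (2,5) = 91.
Row 2 must total 735; the given cells sum to 595, so (2,2) = 140.
The remaining cell in column 2 is (5,2) = 735 − 518 = 217.
Main diagonal needs 735; the known cells sum to 588, so (4,4) = 147.
From row 4, 735 − (231 + 63 + 147 + 189) gives (4,3) = 105.
Column 3: 203 + 182 + 161 + 105 + ? = 735, so (5,3) = 84.
Column 4: 70 + 224 + 168 + 147 + ? = 735, so (5,4) = 126.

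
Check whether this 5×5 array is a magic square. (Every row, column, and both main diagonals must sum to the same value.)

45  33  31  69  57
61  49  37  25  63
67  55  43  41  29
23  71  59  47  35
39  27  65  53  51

Yes

Row 1: 45 + 33 + 31 + 69 + 57 = 235.
Row 2: 61 + 49 + 37 + 25 + 63 = 235.
Row 3: 67 + 55 + 43 + 41 + 29 = 235.
Row 4: 23 + 71 + 59 + 47 + 35 = 235.
Row 5: 39 + 27 + 65 + 53 + 51 = 235.
Column 1: 45 + 61 + 67 + 23 + 39 = 235.
Column 2: 33 + 49 + 55 + 71 + 27 = 235.
Column 3: 31 + 37 + 43 + 59 + 65 = 235.
Column 4: 69 + 25 + 41 + 47 + 53 = 235.
Column 5: 57 + 63 + 29 + 35 + 51 = 235.
Main diagonal: 45 + 49 + 43 + 47 + 51 = 235.
Anti-diagonal: 57 + 25 + 43 + 71 + 39 = 235.
All lines sum to 235.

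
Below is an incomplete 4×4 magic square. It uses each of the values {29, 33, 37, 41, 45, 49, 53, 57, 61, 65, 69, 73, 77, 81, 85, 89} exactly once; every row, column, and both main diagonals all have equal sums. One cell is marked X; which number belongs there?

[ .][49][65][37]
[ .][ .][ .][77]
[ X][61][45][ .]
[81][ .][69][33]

The 16 entries sum to 944, so each line sums to 944/4 = 236.
The remaining cell in row 1 is (1,1) = 236 − 151 = 85.
From row 4, 236 − (81 + 69 + 33) gives (4,2) = 53.
Column 2: 49 + 61 + 53 + ? = 236, so (2,2) = 73.
Column 3 needs 236; the known cells sum to 179, so (2,3) = 57.
Column 4 needs 236; the known cells sum to 147, so (3,4) = 89.
Row 2 needs 236; the known cells sum to 207, so (2,1) = 29.
Row 3 must total 236; the given cells sum to 195, so (3,1) = 41.

41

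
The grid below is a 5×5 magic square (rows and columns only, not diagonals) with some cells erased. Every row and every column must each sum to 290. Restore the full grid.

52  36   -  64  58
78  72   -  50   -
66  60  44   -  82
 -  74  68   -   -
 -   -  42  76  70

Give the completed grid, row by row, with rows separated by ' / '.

Using row 1: 52 + 36 + 64 + 58 + ? → (1,3) = 290 − 210 = 80.
Row 3 needs 290; the known cells sum to 252, so (3,4) = 38.
Column 2 needs 290; the known cells sum to 242, so (5,2) = 48.
The remaining cell in column 3 is (2,3) = 290 − 234 = 56.
Column 4: 64 + 50 + 38 + 76 + ? = 290, so (4,4) = 62.
The remaining cell in row 2 is (2,5) = 290 − 256 = 34.
Using row 5: 48 + 42 + 76 + 70 + ? → (5,1) = 290 − 236 = 54.
Using column 1: 52 + 78 + 66 + 54 + ? → (4,1) = 290 − 250 = 40.
From column 5, 290 − (58 + 34 + 82 + 70) gives (4,5) = 46.

52 36 80 64 58 / 78 72 56 50 34 / 66 60 44 38 82 / 40 74 68 62 46 / 54 48 42 76 70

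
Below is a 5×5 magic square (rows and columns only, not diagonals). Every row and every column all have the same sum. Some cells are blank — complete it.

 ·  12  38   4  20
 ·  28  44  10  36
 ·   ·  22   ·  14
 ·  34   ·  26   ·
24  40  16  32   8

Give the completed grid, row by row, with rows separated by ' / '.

Row 5 is already complete: 24 + 40 + 16 + 32 + 8 = 120, so that is the magic constant.
Row 1 must total 120; the given cells sum to 74, so (1,1) = 46.
From row 2, 120 − (28 + 44 + 10 + 36) gives (2,1) = 2.
Using column 2: 12 + 28 + 34 + 40 + ? → (3,2) = 120 − 114 = 6.
Column 3: 38 + 44 + 22 + 16 + ? = 120, so (4,3) = 0.
Column 4 needs 120; the known cells sum to 72, so (3,4) = 48.
From column 5, 120 − (20 + 36 + 14 + 8) gives (4,5) = 42.
Row 3 needs 120; the known cells sum to 90, so (3,1) = 30.
Using row 4: 34 + 0 + 26 + 42 + ? → (4,1) = 120 − 102 = 18.

46 12 38 4 20 / 2 28 44 10 36 / 30 6 22 48 14 / 18 34 0 26 42 / 24 40 16 32 8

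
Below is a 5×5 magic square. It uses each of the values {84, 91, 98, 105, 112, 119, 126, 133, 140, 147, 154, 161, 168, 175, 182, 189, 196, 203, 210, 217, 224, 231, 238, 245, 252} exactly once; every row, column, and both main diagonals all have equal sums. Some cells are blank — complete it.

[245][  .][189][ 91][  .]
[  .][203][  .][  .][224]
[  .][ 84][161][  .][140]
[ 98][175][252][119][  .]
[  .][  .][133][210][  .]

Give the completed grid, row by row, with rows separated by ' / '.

The 25 entries sum to 4200, so each line sums to 4200/5 = 840.
From row 4, 840 − (98 + 175 + 252 + 119) gives (4,5) = 196.
Using column 3: 189 + 161 + 252 + 133 + ? → (2,3) = 840 − 735 = 105.
The remaining cell in main diagonal is (5,5) = 840 − 728 = 112.
Using column 5: 224 + 140 + 196 + 112 + ? → (1,5) = 840 − 672 = 168.
From row 1, 840 − (245 + 189 + 91 + 168) gives (1,2) = 147.
Column 2 needs 840; the known cells sum to 609, so (5,2) = 231.
Row 5: 231 + 133 + 210 + 112 + ? = 840, so (5,1) = 154.
The remaining cell in anti-diagonal is (2,4) = 840 − 658 = 182.
From row 2, 840 − (203 + 105 + 182 + 224) gives (2,1) = 126.
Column 1 needs 840; the known cells sum to 623, so (3,1) = 217.
Using column 4: 91 + 182 + 119 + 210 + ? → (3,4) = 840 − 602 = 238.

245 147 189 91 168 / 126 203 105 182 224 / 217 84 161 238 140 / 98 175 252 119 196 / 154 231 133 210 112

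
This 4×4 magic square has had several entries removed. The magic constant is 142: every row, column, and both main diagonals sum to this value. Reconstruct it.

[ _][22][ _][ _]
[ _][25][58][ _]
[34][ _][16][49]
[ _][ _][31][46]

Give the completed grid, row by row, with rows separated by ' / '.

55 22 37 28 / 40 25 58 19 / 34 43 16 49 / 13 52 31 46

The remaining cell in row 3 is (3,2) = 142 − 99 = 43.
Column 2 must total 142; the given cells sum to 90, so (4,2) = 52.
The remaining cell in column 3 is (1,3) = 142 − 105 = 37.
Main diagonal needs 142; the known cells sum to 87, so (1,1) = 55.
Row 1 must total 142; the given cells sum to 114, so (1,4) = 28.
From row 4, 142 − (52 + 31 + 46) gives (4,1) = 13.
Column 1: 55 + 34 + 13 + ? = 142, so (2,1) = 40.
Column 4 must total 142; the given cells sum to 123, so (2,4) = 19.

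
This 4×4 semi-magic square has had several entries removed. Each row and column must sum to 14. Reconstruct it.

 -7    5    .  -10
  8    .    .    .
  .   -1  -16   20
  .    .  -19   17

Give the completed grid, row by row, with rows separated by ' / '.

Row 1 must total 14; the given cells sum to -12, so (1,3) = 26.
Row 3 must total 14; the given cells sum to 3, so (3,1) = 11.
Column 1: -7 + 8 + 11 + ? = 14, so (4,1) = 2.
Column 3 must total 14; the given cells sum to -9, so (2,3) = 23.
The remaining cell in column 4 is (2,4) = 14 − 27 = -13.
Row 2 needs 14; the known cells sum to 18, so (2,2) = -4.
Row 4: 2 + (-19) + 17 + ? = 14, so (4,2) = 14.

-7 5 26 -10 / 8 -4 23 -13 / 11 -1 -16 20 / 2 14 -19 17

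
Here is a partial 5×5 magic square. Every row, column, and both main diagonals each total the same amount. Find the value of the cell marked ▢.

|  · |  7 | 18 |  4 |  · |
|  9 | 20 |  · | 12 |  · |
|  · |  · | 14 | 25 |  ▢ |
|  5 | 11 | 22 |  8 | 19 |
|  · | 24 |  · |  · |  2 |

Row 4 is complete and sums to 65; that is the magic constant.
From column 2, 65 − (7 + 20 + 11 + 24) gives (3,2) = 3.
Column 4 needs 65; the known cells sum to 49, so (5,4) = 16.
Main diagonal must total 65; the given cells sum to 44, so (1,1) = 21.
Row 1: 21 + 7 + 18 + 4 + ? = 65, so (1,5) = 15.
Anti-diagonal needs 65; the known cells sum to 52, so (5,1) = 13.
The remaining cell in row 5 is (5,3) = 65 − 55 = 10.
Column 1 needs 65; the known cells sum to 48, so (3,1) = 17.
From column 3, 65 − (18 + 14 + 22 + 10) gives (2,3) = 1.
From row 2, 65 − (9 + 20 + 1 + 12) gives (2,5) = 23.
From row 3, 65 − (17 + 3 + 14 + 25) gives (3,5) = 6.

6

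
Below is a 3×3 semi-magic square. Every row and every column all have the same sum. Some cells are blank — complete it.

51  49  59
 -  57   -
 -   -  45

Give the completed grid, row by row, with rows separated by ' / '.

Row 1 is already complete: 51 + 49 + 59 = 159, so that is the magic constant.
Column 2 needs 159; the known cells sum to 106, so (3,2) = 53.
Column 3 needs 159; the known cells sum to 104, so (2,3) = 55.
Row 2 needs 159; the known cells sum to 112, so (2,1) = 47.
Row 3 needs 159; the known cells sum to 98, so (3,1) = 61.

51 49 59 / 47 57 55 / 61 53 45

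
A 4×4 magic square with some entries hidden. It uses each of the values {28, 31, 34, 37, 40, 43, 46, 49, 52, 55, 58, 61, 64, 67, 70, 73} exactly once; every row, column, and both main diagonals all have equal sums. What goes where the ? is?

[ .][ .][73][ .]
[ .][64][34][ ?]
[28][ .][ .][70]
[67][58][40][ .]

The 16 entries sum to 808, so each line sums to 808/4 = 202.
Row 4 must total 202; the given cells sum to 165, so (4,4) = 37.
Column 3 needs 202; the known cells sum to 147, so (3,3) = 55.
Main diagonal: 64 + 55 + 37 + ? = 202, so (1,1) = 46.
The remaining cell in row 3 is (3,2) = 202 − 153 = 49.
Column 1 needs 202; the known cells sum to 141, so (2,1) = 61.
Using column 2: 64 + 49 + 58 + ? → (1,2) = 202 − 171 = 31.
Anti-diagonal needs 202; the known cells sum to 150, so (1,4) = 52.
Row 2 needs 202; the known cells sum to 159, so (2,4) = 43.

43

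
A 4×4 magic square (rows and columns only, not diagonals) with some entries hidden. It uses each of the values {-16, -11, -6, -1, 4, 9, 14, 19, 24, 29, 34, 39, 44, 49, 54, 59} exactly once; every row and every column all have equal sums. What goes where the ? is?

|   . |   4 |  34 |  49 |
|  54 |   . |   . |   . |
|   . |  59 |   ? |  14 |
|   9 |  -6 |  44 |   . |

-11

The 16 entries sum to 344, so each line sums to 344/4 = 86.
From row 1, 86 − (4 + 34 + 49) gives (1,1) = -1.
Using row 4: 9 + (-6) + 44 + ? → (4,4) = 86 − 47 = 39.
Using column 1: -1 + 54 + 9 + ? → (3,1) = 86 − 62 = 24.
Using column 2: 4 + 59 + (-6) + ? → (2,2) = 86 − 57 = 29.
Column 4: 49 + 14 + 39 + ? = 86, so (2,4) = -16.
From row 2, 86 − (54 + 29 + (-16)) gives (2,3) = 19.
Row 3: 24 + 59 + 14 + ? = 86, so (3,3) = -11.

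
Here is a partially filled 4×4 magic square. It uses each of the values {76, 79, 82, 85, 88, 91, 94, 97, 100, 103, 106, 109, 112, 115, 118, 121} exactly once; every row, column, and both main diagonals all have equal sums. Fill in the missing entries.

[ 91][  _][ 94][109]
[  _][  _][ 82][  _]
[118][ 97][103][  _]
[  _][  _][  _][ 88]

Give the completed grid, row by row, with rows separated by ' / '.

The 16 entries sum to 1576, so each line sums to 1576/4 = 394.
Row 1 must total 394; the given cells sum to 294, so (1,2) = 100.
From row 3, 394 − (118 + 97 + 103) gives (3,4) = 76.
The remaining cell in column 3 is (4,3) = 394 − 279 = 115.
Using column 4: 109 + 76 + 88 + ? → (2,4) = 394 − 273 = 121.
From main diagonal, 394 − (91 + 103 + 88) gives (2,2) = 112.
Anti-diagonal must total 394; the given cells sum to 288, so (4,1) = 106.
From row 2, 394 − (112 + 82 + 121) gives (2,1) = 79.
From row 4, 394 − (106 + 115 + 88) gives (4,2) = 85.

91 100 94 109 / 79 112 82 121 / 118 97 103 76 / 106 85 115 88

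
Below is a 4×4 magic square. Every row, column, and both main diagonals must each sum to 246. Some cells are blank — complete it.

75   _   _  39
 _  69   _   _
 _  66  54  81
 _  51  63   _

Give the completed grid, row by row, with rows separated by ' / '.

Using row 3: 66 + 54 + 81 + ? → (3,1) = 246 − 201 = 45.
Column 2 needs 246; the known cells sum to 186, so (1,2) = 60.
From main diagonal, 246 − (75 + 69 + 54) gives (4,4) = 48.
The remaining cell in row 1 is (1,3) = 246 − 174 = 72.
Row 4: 51 + 63 + 48 + ? = 246, so (4,1) = 84.
Column 1: 75 + 45 + 84 + ? = 246, so (2,1) = 42.
Using column 3: 72 + 54 + 63 + ? → (2,3) = 246 − 189 = 57.
The remaining cell in column 4 is (2,4) = 246 − 168 = 78.

75 60 72 39 / 42 69 57 78 / 45 66 54 81 / 84 51 63 48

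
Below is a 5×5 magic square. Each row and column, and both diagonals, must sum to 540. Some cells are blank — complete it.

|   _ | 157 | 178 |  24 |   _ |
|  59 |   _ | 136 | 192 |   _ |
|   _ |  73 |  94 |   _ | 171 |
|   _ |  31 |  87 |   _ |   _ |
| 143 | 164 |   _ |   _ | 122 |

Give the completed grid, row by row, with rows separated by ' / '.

101 157 178 24 80 / 59 115 136 192 38 / 52 73 94 150 171 / 185 31 87 108 129 / 143 164 45 66 122

Using column 2: 157 + 73 + 31 + 164 + ? → (2,2) = 540 − 425 = 115.
Using column 3: 178 + 136 + 94 + 87 + ? → (5,3) = 540 − 495 = 45.
From anti-diagonal, 540 − (192 + 94 + 31 + 143) gives (1,5) = 80.
Row 1 needs 540; the known cells sum to 439, so (1,1) = 101.
Row 2 needs 540; the known cells sum to 502, so (2,5) = 38.
From row 5, 540 − (143 + 164 + 45 + 122) gives (5,4) = 66.
Column 5 must total 540; the given cells sum to 411, so (4,5) = 129.
From main diagonal, 540 − (101 + 115 + 94 + 122) gives (4,4) = 108.
From row 4, 540 − (31 + 87 + 108 + 129) gives (4,1) = 185.
Column 1 needs 540; the known cells sum to 488, so (3,1) = 52.
Column 4 must total 540; the given cells sum to 390, so (3,4) = 150.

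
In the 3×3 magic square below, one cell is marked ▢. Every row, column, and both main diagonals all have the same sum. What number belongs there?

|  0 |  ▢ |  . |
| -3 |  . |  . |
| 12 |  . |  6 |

15

Column 1 is complete and sums to 9; that is the magic constant.
Row 3: 12 + 6 + ? = 9, so (3,2) = -9.
Main diagonal must total 9; the given cells sum to 6, so (2,2) = 3.
Anti-diagonal needs 9; the known cells sum to 15, so (1,3) = -6.
Row 1 needs 9; the known cells sum to -6, so (1,2) = 15.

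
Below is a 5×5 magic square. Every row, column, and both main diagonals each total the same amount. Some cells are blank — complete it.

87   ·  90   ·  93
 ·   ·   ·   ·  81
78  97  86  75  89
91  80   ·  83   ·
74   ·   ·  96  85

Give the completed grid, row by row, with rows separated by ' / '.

Row 3 is already complete: 78 + 97 + 86 + 75 + 89 = 425, so that is the magic constant.
The remaining cell in column 1 is (2,1) = 425 − 330 = 95.
Using column 5: 93 + 81 + 89 + 85 + ? → (4,5) = 425 − 348 = 77.
Main diagonal must total 425; the given cells sum to 341, so (2,2) = 84.
The remaining cell in anti-diagonal is (2,4) = 425 − 333 = 92.
Row 2 must total 425; the given cells sum to 352, so (2,3) = 73.
Row 4 must total 425; the given cells sum to 331, so (4,3) = 94.
Using column 3: 90 + 73 + 86 + 94 + ? → (5,3) = 425 − 343 = 82.
From column 4, 425 − (92 + 75 + 83 + 96) gives (1,4) = 79.
Row 1 must total 425; the given cells sum to 349, so (1,2) = 76.
From row 5, 425 − (74 + 82 + 96 + 85) gives (5,2) = 88.

87 76 90 79 93 / 95 84 73 92 81 / 78 97 86 75 89 / 91 80 94 83 77 / 74 88 82 96 85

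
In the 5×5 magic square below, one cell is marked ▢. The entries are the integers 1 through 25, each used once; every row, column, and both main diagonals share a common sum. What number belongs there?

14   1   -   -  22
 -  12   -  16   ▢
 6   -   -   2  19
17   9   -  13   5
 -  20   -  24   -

8

The entries are 1 through 25, which sum to 325, so each line sums to 325/5 = 65.
Using row 4: 17 + 9 + 13 + 5 + ? → (4,3) = 65 − 44 = 21.
From column 2, 65 − (1 + 12 + 9 + 20) gives (3,2) = 23.
The remaining cell in column 4 is (1,4) = 65 − 55 = 10.
Row 1 needs 65; the known cells sum to 47, so (1,3) = 18.
Row 3 must total 65; the given cells sum to 50, so (3,3) = 15.
Main diagonal: 14 + 12 + 15 + 13 + ? = 65, so (5,5) = 11.
Anti-diagonal: 22 + 16 + 15 + 9 + ? = 65, so (5,1) = 3.
Row 5 needs 65; the known cells sum to 58, so (5,3) = 7.
Column 1 needs 65; the known cells sum to 40, so (2,1) = 25.
Column 3 must total 65; the given cells sum to 61, so (2,3) = 4.
The remaining cell in column 5 is (2,5) = 65 − 57 = 8.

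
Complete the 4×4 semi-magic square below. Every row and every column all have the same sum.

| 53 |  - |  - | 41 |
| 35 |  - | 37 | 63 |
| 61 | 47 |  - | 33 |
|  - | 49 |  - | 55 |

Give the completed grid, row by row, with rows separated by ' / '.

53 39 59 41 / 35 57 37 63 / 61 47 51 33 / 43 49 45 55

Column 4 is already complete: 41 + 63 + 33 + 55 = 192, so that is the magic constant.
Row 2 must total 192; the given cells sum to 135, so (2,2) = 57.
Using row 3: 61 + 47 + 33 + ? → (3,3) = 192 − 141 = 51.
Column 1 must total 192; the given cells sum to 149, so (4,1) = 43.
Using column 2: 57 + 47 + 49 + ? → (1,2) = 192 − 153 = 39.
The remaining cell in row 1 is (1,3) = 192 − 133 = 59.
Row 4: 43 + 49 + 55 + ? = 192, so (4,3) = 45.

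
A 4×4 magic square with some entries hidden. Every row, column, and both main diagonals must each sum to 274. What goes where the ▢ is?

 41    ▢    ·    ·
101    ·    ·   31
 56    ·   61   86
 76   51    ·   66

46

Row 3: 56 + 61 + 86 + ? = 274, so (3,2) = 71.
Using row 4: 76 + 51 + 66 + ? → (4,3) = 274 − 193 = 81.
The remaining cell in column 4 is (1,4) = 274 − 183 = 91.
Using main diagonal: 41 + 61 + 66 + ? → (2,2) = 274 − 168 = 106.
Anti-diagonal: 91 + 71 + 76 + ? = 274, so (2,3) = 36.
Column 2 needs 274; the known cells sum to 228, so (1,2) = 46.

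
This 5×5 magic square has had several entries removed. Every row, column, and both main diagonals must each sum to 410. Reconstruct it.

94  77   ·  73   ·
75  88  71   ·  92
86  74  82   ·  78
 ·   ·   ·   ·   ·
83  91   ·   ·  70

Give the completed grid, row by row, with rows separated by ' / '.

The remaining cell in row 2 is (2,4) = 410 − 326 = 84.
Row 3: 86 + 74 + 82 + 78 + ? = 410, so (3,4) = 90.
The remaining cell in column 1 is (4,1) = 410 − 338 = 72.
The remaining cell in column 2 is (4,2) = 410 − 330 = 80.
Using main diagonal: 94 + 88 + 82 + 70 + ? → (4,4) = 410 − 334 = 76.
From anti-diagonal, 410 − (84 + 82 + 80 + 83) gives (1,5) = 81.
Row 1 must total 410; the given cells sum to 325, so (1,3) = 85.
Column 4 needs 410; the known cells sum to 323, so (5,4) = 87.
From column 5, 410 − (81 + 92 + 78 + 70) gives (4,5) = 89.
Row 4 needs 410; the known cells sum to 317, so (4,3) = 93.
Using row 5: 83 + 91 + 87 + 70 + ? → (5,3) = 410 − 331 = 79.

94 77 85 73 81 / 75 88 71 84 92 / 86 74 82 90 78 / 72 80 93 76 89 / 83 91 79 87 70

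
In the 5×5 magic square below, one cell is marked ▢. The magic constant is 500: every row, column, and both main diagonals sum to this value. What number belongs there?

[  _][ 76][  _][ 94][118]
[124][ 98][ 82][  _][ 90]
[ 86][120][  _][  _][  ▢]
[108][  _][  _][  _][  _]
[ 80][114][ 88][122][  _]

The remaining cell in row 2 is (2,4) = 500 − 394 = 106.
Row 5: 80 + 114 + 88 + 122 + ? = 500, so (5,5) = 96.
Using column 1: 124 + 86 + 108 + 80 + ? → (1,1) = 500 − 398 = 102.
Column 2: 76 + 98 + 120 + 114 + ? = 500, so (4,2) = 92.
Using anti-diagonal: 118 + 106 + 92 + 80 + ? → (3,3) = 500 − 396 = 104.
Using row 1: 102 + 76 + 94 + 118 + ? → (1,3) = 500 − 390 = 110.
Column 3 needs 500; the known cells sum to 384, so (4,3) = 116.
Main diagonal needs 500; the known cells sum to 400, so (4,4) = 100.
Row 4 needs 500; the known cells sum to 416, so (4,5) = 84.
Using column 4: 94 + 106 + 100 + 122 + ? → (3,4) = 500 − 422 = 78.
Column 5 must total 500; the given cells sum to 388, so (3,5) = 112.

112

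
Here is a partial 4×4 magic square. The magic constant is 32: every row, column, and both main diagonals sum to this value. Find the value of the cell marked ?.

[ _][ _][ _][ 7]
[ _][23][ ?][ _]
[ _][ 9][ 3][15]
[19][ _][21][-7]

From row 3, 32 − (9 + 3 + 15) gives (3,1) = 5.
Row 4 needs 32; the known cells sum to 33, so (4,2) = -1.
Column 2 must total 32; the given cells sum to 31, so (1,2) = 1.
From column 4, 32 − (7 + 15 + (-7)) gives (2,4) = 17.
Main diagonal must total 32; the given cells sum to 19, so (1,1) = 13.
The remaining cell in anti-diagonal is (2,3) = 32 − 35 = -3.

-3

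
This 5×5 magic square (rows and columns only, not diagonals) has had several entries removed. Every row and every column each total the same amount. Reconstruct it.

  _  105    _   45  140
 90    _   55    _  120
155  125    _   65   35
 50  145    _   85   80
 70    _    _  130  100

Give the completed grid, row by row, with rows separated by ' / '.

110 105 75 45 140 / 90 60 55 150 120 / 155 125 95 65 35 / 50 145 115 85 80 / 70 40 135 130 100

Column 5 is already complete: 140 + 120 + 35 + 80 + 100 = 475, so that is the magic constant.
Using row 3: 155 + 125 + 65 + 35 + ? → (3,3) = 475 − 380 = 95.
Row 4: 50 + 145 + 85 + 80 + ? = 475, so (4,3) = 115.
From column 1, 475 − (90 + 155 + 50 + 70) gives (1,1) = 110.
Column 4: 45 + 65 + 85 + 130 + ? = 475, so (2,4) = 150.
From row 1, 475 − (110 + 105 + 45 + 140) gives (1,3) = 75.
Row 2 needs 475; the known cells sum to 415, so (2,2) = 60.
From column 2, 475 − (105 + 60 + 125 + 145) gives (5,2) = 40.
The remaining cell in column 3 is (5,3) = 475 − 340 = 135.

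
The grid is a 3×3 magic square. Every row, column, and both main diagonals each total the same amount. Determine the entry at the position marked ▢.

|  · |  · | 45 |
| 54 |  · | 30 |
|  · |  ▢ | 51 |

36

Column 3 is complete and sums to 126; that is the magic constant.
Using row 2: 54 + 30 + ? → (2,2) = 126 − 84 = 42.
Main diagonal must total 126; the given cells sum to 93, so (1,1) = 33.
Using anti-diagonal: 45 + 42 + ? → (3,1) = 126 − 87 = 39.
Using row 1: 33 + 45 + ? → (1,2) = 126 − 78 = 48.
Row 3 needs 126; the known cells sum to 90, so (3,2) = 36.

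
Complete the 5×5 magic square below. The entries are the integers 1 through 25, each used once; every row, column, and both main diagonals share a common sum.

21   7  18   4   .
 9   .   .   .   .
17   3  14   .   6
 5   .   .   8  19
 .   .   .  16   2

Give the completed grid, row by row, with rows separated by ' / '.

The entries are 1 through 25, which sum to 325, so each line sums to 325/5 = 65.
The remaining cell in row 1 is (1,5) = 65 − 50 = 15.
Using row 3: 17 + 3 + 14 + 6 + ? → (3,4) = 65 − 40 = 25.
Column 1: 21 + 9 + 17 + 5 + ? = 65, so (5,1) = 13.
The remaining cell in column 4 is (2,4) = 65 − 53 = 12.
Column 5 must total 65; the given cells sum to 42, so (2,5) = 23.
The remaining cell in main diagonal is (2,2) = 65 − 45 = 20.
Anti-diagonal needs 65; the known cells sum to 54, so (4,2) = 11.
From row 2, 65 − (9 + 20 + 12 + 23) gives (2,3) = 1.
Row 4 must total 65; the given cells sum to 43, so (4,3) = 22.
From column 2, 65 − (7 + 20 + 3 + 11) gives (5,2) = 24.
Column 3 needs 65; the known cells sum to 55, so (5,3) = 10.

21 7 18 4 15 / 9 20 1 12 23 / 17 3 14 25 6 / 5 11 22 8 19 / 13 24 10 16 2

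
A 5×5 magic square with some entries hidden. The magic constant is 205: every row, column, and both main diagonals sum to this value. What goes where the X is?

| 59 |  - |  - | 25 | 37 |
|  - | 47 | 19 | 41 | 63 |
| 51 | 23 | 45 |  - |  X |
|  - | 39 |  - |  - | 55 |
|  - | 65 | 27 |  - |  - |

Row 2 needs 205; the known cells sum to 170, so (2,1) = 35.
From column 2, 205 − (47 + 23 + 39 + 65) gives (1,2) = 31.
The remaining cell in anti-diagonal is (5,1) = 205 − 162 = 43.
Using row 1: 59 + 31 + 25 + 37 + ? → (1,3) = 205 − 152 = 53.
From column 1, 205 − (59 + 35 + 51 + 43) gives (4,1) = 17.
Column 3 needs 205; the known cells sum to 144, so (4,3) = 61.
Row 4 must total 205; the given cells sum to 172, so (4,4) = 33.
Main diagonal: 59 + 47 + 45 + 33 + ? = 205, so (5,5) = 21.
Row 5 must total 205; the given cells sum to 156, so (5,4) = 49.
Column 4: 25 + 41 + 33 + 49 + ? = 205, so (3,4) = 57.
Column 5 needs 205; the known cells sum to 176, so (3,5) = 29.

29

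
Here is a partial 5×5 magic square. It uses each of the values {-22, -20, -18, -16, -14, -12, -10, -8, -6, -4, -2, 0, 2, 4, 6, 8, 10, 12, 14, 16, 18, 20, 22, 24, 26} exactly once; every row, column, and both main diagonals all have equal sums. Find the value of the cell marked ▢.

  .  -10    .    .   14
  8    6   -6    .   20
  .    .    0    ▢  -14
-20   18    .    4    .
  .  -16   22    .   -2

-12

The 25 entries sum to 50, so each line sums to 50/5 = 10.
Row 2 must total 10; the given cells sum to 28, so (2,4) = -18.
Using column 2: -10 + 6 + 18 + (-16) + ? → (3,2) = 10 − (-2) = 12.
Column 5: 14 + 20 + (-14) + (-2) + ? = 10, so (4,5) = -8.
From main diagonal, 10 − (6 + 0 + 4 + (-2)) gives (1,1) = 2.
Anti-diagonal must total 10; the given cells sum to 14, so (5,1) = -4.
Row 4 must total 10; the given cells sum to -6, so (4,3) = 16.
Row 5: -4 + (-16) + 22 + (-2) + ? = 10, so (5,4) = 10.
Column 1: 2 + 8 + (-20) + (-4) + ? = 10, so (3,1) = 24.
Using column 3: -6 + 0 + 16 + 22 + ? → (1,3) = 10 − 32 = -22.
Row 1: 2 + (-10) + (-22) + 14 + ? = 10, so (1,4) = 26.
Row 3: 24 + 12 + 0 + (-14) + ? = 10, so (3,4) = -12.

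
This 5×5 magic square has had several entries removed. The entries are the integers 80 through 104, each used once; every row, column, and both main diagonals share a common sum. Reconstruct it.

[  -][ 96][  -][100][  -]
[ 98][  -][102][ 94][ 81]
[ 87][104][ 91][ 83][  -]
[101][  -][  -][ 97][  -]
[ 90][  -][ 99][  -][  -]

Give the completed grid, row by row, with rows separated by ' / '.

The entries are 80 through 104, which sum to 2300, so each line sums to 2300/5 = 460.
The remaining cell in row 2 is (2,2) = 460 − 375 = 85.
Row 3 must total 460; the given cells sum to 365, so (3,5) = 95.
Column 1: 98 + 87 + 101 + 90 + ? = 460, so (1,1) = 84.
The remaining cell in column 4 is (5,4) = 460 − 374 = 86.
The remaining cell in main diagonal is (5,5) = 460 − 357 = 103.
From row 5, 460 − (90 + 99 + 86 + 103) gives (5,2) = 82.
Column 2 needs 460; the known cells sum to 367, so (4,2) = 93.
Using anti-diagonal: 94 + 91 + 93 + 90 + ? → (1,5) = 460 − 368 = 92.
The remaining cell in row 1 is (1,3) = 460 − 372 = 88.
Column 3 must total 460; the given cells sum to 380, so (4,3) = 80.
Column 5 needs 460; the known cells sum to 371, so (4,5) = 89.

84 96 88 100 92 / 98 85 102 94 81 / 87 104 91 83 95 / 101 93 80 97 89 / 90 82 99 86 103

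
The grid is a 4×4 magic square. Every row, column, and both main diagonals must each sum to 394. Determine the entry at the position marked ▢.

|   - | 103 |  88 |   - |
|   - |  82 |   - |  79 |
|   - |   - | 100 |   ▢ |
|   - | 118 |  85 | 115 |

Row 4: 118 + 85 + 115 + ? = 394, so (4,1) = 76.
The remaining cell in column 2 is (3,2) = 394 − 303 = 91.
Column 3: 88 + 100 + 85 + ? = 394, so (2,3) = 121.
Main diagonal needs 394; the known cells sum to 297, so (1,1) = 97.
Anti-diagonal needs 394; the known cells sum to 288, so (1,4) = 106.
Row 2 needs 394; the known cells sum to 282, so (2,1) = 112.
Column 1 must total 394; the given cells sum to 285, so (3,1) = 109.
Column 4 must total 394; the given cells sum to 300, so (3,4) = 94.

94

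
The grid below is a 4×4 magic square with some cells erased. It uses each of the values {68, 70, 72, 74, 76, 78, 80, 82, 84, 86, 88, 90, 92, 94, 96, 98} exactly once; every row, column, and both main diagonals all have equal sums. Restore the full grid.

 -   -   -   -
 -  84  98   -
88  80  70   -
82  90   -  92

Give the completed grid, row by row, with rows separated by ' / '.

The 16 entries sum to 1328, so each line sums to 1328/4 = 332.
Using row 3: 88 + 80 + 70 + ? → (3,4) = 332 − 238 = 94.
Using row 4: 82 + 90 + 92 + ? → (4,3) = 332 − 264 = 68.
Column 2: 84 + 80 + 90 + ? = 332, so (1,2) = 78.
From column 3, 332 − (98 + 70 + 68) gives (1,3) = 96.
Main diagonal: 84 + 70 + 92 + ? = 332, so (1,1) = 86.
From anti-diagonal, 332 − (98 + 80 + 82) gives (1,4) = 72.
Using column 1: 86 + 88 + 82 + ? → (2,1) = 332 − 256 = 76.
The remaining cell in column 4 is (2,4) = 332 − 258 = 74.

86 78 96 72 / 76 84 98 74 / 88 80 70 94 / 82 90 68 92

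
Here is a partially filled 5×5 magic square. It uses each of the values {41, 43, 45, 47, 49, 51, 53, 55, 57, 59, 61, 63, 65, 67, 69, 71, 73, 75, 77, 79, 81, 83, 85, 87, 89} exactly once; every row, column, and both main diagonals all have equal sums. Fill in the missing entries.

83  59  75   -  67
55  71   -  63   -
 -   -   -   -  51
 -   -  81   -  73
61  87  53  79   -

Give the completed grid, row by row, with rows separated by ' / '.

83 59 75 41 67 / 55 71 47 63 89 / 77 43 69 85 51 / 49 65 81 57 73 / 61 87 53 79 45

The 25 entries sum to 1625, so each line sums to 1625/5 = 325.
Row 1 must total 325; the given cells sum to 284, so (1,4) = 41.
Row 5 needs 325; the known cells sum to 280, so (5,5) = 45.
Using column 5: 67 + 51 + 73 + 45 + ? → (2,5) = 325 − 236 = 89.
Using row 2: 55 + 71 + 63 + 89 + ? → (2,3) = 325 − 278 = 47.
Column 3: 75 + 47 + 81 + 53 + ? = 325, so (3,3) = 69.
Main diagonal must total 325; the given cells sum to 268, so (4,4) = 57.
Anti-diagonal needs 325; the known cells sum to 260, so (4,2) = 65.
Row 4: 65 + 81 + 57 + 73 + ? = 325, so (4,1) = 49.
Column 1 needs 325; the known cells sum to 248, so (3,1) = 77.
Column 2: 59 + 71 + 65 + 87 + ? = 325, so (3,2) = 43.
Using column 4: 41 + 63 + 57 + 79 + ? → (3,4) = 325 − 240 = 85.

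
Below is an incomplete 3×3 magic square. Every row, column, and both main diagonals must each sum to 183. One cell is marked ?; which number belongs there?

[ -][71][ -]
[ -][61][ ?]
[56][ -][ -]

Column 2: 71 + 61 + ? = 183, so (3,2) = 51.
From anti-diagonal, 183 − (61 + 56) gives (1,3) = 66.
Using row 1: 71 + 66 + ? → (1,1) = 183 − 137 = 46.
Using row 3: 56 + 51 + ? → (3,3) = 183 − 107 = 76.
From column 1, 183 − (46 + 56) gives (2,1) = 81.
Column 3 must total 183; the given cells sum to 142, so (2,3) = 41.

41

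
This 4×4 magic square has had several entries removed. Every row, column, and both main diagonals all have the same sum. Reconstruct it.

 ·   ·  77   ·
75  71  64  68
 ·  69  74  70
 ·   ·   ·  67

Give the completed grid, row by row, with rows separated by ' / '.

66 62 77 73 / 75 71 64 68 / 65 69 74 70 / 72 76 63 67

Row 2 is already complete: 75 + 71 + 64 + 68 = 278, so that is the magic constant.
Row 3 must total 278; the given cells sum to 213, so (3,1) = 65.
Using column 3: 77 + 64 + 74 + ? → (4,3) = 278 − 215 = 63.
Column 4: 68 + 70 + 67 + ? = 278, so (1,4) = 73.
Main diagonal needs 278; the known cells sum to 212, so (1,1) = 66.
Using anti-diagonal: 73 + 64 + 69 + ? → (4,1) = 278 − 206 = 72.
Row 1 needs 278; the known cells sum to 216, so (1,2) = 62.
From row 4, 278 − (72 + 63 + 67) gives (4,2) = 76.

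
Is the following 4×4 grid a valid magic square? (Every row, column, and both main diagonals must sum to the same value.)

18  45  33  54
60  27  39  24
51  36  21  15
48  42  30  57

Row 1: 18 + 45 + 33 + 54 = 150.
Row 2: 60 + 27 + 39 + 24 = 150.
Row 3: 51 + 36 + 21 + 15 = 123.
Row 4: 48 + 42 + 30 + 57 = 177.
Column 1: 18 + 60 + 51 + 48 = 177.
Column 2: 45 + 27 + 36 + 42 = 150.
Column 3: 33 + 39 + 21 + 30 = 123.
Column 4: 54 + 24 + 15 + 57 = 150.
Main diagonal: 18 + 27 + 21 + 57 = 123.
Anti-diagonal: 54 + 39 + 36 + 48 = 177.

No — column 1 sums to 177 but column 2 sums to 150.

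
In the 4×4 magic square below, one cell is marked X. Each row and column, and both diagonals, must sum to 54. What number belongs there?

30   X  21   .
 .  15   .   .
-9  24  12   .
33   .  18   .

Row 3 needs 54; the known cells sum to 27, so (3,4) = 27.
The remaining cell in column 1 is (2,1) = 54 − 54 = 0.
Using column 3: 21 + 12 + 18 + ? → (2,3) = 54 − 51 = 3.
Main diagonal must total 54; the given cells sum to 57, so (4,4) = -3.
The remaining cell in anti-diagonal is (1,4) = 54 − 60 = -6.
Row 1 must total 54; the given cells sum to 45, so (1,2) = 9.

9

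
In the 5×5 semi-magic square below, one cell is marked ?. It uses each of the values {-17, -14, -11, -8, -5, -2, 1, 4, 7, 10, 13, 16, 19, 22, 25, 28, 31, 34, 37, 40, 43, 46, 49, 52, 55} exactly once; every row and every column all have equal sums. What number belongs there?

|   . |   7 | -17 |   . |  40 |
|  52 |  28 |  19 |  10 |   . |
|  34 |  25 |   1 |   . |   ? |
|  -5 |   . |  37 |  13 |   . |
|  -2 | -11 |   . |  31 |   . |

43

The 25 entries sum to 475, so each line sums to 475/5 = 95.
Row 2 must total 95; the given cells sum to 109, so (2,5) = -14.
From column 1, 95 − (52 + 34 + (-5) + (-2)) gives (1,1) = 16.
Column 2: 7 + 28 + 25 + (-11) + ? = 95, so (4,2) = 46.
Column 3: -17 + 19 + 1 + 37 + ? = 95, so (5,3) = 55.
Row 1: 16 + 7 + (-17) + 40 + ? = 95, so (1,4) = 49.
Row 4 must total 95; the given cells sum to 91, so (4,5) = 4.
Row 5: -2 + (-11) + 55 + 31 + ? = 95, so (5,5) = 22.
Column 4: 49 + 10 + 13 + 31 + ? = 95, so (3,4) = -8.
Using column 5: 40 + (-14) + 4 + 22 + ? → (3,5) = 95 − 52 = 43.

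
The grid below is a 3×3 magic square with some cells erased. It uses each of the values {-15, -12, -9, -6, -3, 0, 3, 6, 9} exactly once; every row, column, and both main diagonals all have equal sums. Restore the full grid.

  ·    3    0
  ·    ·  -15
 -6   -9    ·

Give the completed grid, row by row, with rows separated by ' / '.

The 9 entries sum to -27, so each line sums to -27/3 = -9.
Using row 1: 3 + 0 + ? → (1,1) = -9 − 3 = -12.
Row 3: -6 + (-9) + ? = -9, so (3,3) = 6.
Column 1 must total -9; the given cells sum to -18, so (2,1) = 9.
Column 2: 3 + (-9) + ? = -9, so (2,2) = -3.

-12 3 0 / 9 -3 -15 / -6 -9 6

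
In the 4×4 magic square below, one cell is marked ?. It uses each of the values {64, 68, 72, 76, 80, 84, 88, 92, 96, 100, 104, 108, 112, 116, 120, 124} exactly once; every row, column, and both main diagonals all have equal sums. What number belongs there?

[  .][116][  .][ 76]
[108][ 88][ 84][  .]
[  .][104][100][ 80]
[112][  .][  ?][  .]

72

The 16 entries sum to 1504, so each line sums to 1504/4 = 376.
Row 2 must total 376; the given cells sum to 280, so (2,4) = 96.
Row 3 must total 376; the given cells sum to 284, so (3,1) = 92.
Using column 1: 108 + 92 + 112 + ? → (1,1) = 376 − 312 = 64.
Column 2 needs 376; the known cells sum to 308, so (4,2) = 68.
The remaining cell in column 4 is (4,4) = 376 − 252 = 124.
From row 1, 376 − (64 + 116 + 76) gives (1,3) = 120.
Row 4 must total 376; the given cells sum to 304, so (4,3) = 72.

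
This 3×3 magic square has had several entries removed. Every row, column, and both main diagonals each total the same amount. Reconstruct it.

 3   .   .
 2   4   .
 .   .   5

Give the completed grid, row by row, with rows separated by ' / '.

3 8 1 / 2 4 6 / 7 0 5

Main diagonal is already complete: 3 + 4 + 5 = 12, so that is the magic constant.
The remaining cell in row 2 is (2,3) = 12 − 6 = 6.
Column 1: 3 + 2 + ? = 12, so (3,1) = 7.
Column 3 needs 12; the known cells sum to 11, so (1,3) = 1.
Row 1 must total 12; the given cells sum to 4, so (1,2) = 8.
Row 3: 7 + 5 + ? = 12, so (3,2) = 0.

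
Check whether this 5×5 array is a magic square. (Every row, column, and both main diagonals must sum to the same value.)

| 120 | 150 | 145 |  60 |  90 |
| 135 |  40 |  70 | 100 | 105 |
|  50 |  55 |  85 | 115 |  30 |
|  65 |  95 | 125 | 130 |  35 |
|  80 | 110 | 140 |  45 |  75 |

Row 1: 120 + 150 + 145 + 60 + 90 = 565.
Row 2: 135 + 40 + 70 + 100 + 105 = 450.
Row 3: 50 + 55 + 85 + 115 + 30 = 335.
Row 4: 65 + 95 + 125 + 130 + 35 = 450.
Row 5: 80 + 110 + 140 + 45 + 75 = 450.
Column 1: 120 + 135 + 50 + 65 + 80 = 450.
Column 2: 150 + 40 + 55 + 95 + 110 = 450.
Column 3: 145 + 70 + 85 + 125 + 140 = 565.
Column 4: 60 + 100 + 115 + 130 + 45 = 450.
Column 5: 90 + 105 + 30 + 35 + 75 = 335.
Main diagonal: 120 + 40 + 85 + 130 + 75 = 450.
Anti-diagonal: 90 + 100 + 85 + 95 + 80 = 450.

No — column 3 sums to 565 but anti-diagonal sums to 450.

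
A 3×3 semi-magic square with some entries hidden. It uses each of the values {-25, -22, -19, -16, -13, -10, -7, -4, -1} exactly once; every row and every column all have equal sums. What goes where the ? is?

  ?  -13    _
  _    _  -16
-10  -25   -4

-7

The 9 entries sum to -117, so each line sums to -117/3 = -39.
Using column 2: -13 + (-25) + ? → (2,2) = -39 − (-38) = -1.
Column 3 must total -39; the given cells sum to -20, so (1,3) = -19.
Row 1 must total -39; the given cells sum to -32, so (1,1) = -7.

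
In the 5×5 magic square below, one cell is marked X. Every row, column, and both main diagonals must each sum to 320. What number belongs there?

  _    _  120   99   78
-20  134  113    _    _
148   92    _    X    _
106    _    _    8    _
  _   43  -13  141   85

15

Using row 5: 43 + (-13) + 141 + 85 + ? → (5,1) = 320 − 256 = 64.
Column 1 needs 320; the known cells sum to 298, so (1,1) = 22.
Main diagonal needs 320; the known cells sum to 249, so (3,3) = 71.
From row 1, 320 − (22 + 120 + 99 + 78) gives (1,2) = 1.
Column 2: 1 + 134 + 92 + 43 + ? = 320, so (4,2) = 50.
Column 3: 120 + 113 + 71 + (-13) + ? = 320, so (4,3) = 29.
Anti-diagonal must total 320; the given cells sum to 263, so (2,4) = 57.
The remaining cell in row 2 is (2,5) = 320 − 284 = 36.
Row 4: 106 + 50 + 29 + 8 + ? = 320, so (4,5) = 127.
The remaining cell in column 4 is (3,4) = 320 − 305 = 15.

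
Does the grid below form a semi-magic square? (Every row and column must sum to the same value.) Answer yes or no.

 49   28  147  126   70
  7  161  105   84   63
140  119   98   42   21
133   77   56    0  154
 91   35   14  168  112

Row 1: 49 + 28 + 147 + 126 + 70 = 420.
Row 2: 7 + 161 + 105 + 84 + 63 = 420.
Row 3: 140 + 119 + 98 + 42 + 21 = 420.
Row 4: 133 + 77 + 56 + 0 + 154 = 420.
Row 5: 91 + 35 + 14 + 168 + 112 = 420.
Column 1: 49 + 7 + 140 + 133 + 91 = 420.
Column 2: 28 + 161 + 119 + 77 + 35 = 420.
Column 3: 147 + 105 + 98 + 56 + 14 = 420.
Column 4: 126 + 84 + 42 + 0 + 168 = 420.
Column 5: 70 + 63 + 21 + 154 + 112 = 420.
All lines sum to 420.

Yes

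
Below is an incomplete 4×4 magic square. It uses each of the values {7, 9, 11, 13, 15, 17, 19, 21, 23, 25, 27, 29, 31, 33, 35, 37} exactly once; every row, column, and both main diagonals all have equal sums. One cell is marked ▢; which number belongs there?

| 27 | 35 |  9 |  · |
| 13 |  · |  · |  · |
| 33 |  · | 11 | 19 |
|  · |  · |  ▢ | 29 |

The 16 entries sum to 352, so each line sums to 352/4 = 88.
Row 1 must total 88; the given cells sum to 71, so (1,4) = 17.
Row 3 needs 88; the known cells sum to 63, so (3,2) = 25.
Using column 1: 27 + 13 + 33 + ? → (4,1) = 88 − 73 = 15.
Column 4: 17 + 19 + 29 + ? = 88, so (2,4) = 23.
The remaining cell in main diagonal is (2,2) = 88 − 67 = 21.
Using anti-diagonal: 17 + 25 + 15 + ? → (2,3) = 88 − 57 = 31.
Column 2: 35 + 21 + 25 + ? = 88, so (4,2) = 7.
Column 3: 9 + 31 + 11 + ? = 88, so (4,3) = 37.

37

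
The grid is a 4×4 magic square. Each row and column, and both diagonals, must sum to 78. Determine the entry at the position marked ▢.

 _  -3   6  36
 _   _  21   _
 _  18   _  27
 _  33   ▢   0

Row 1 needs 78; the known cells sum to 39, so (1,1) = 39.
From column 2, 78 − (-3 + 18 + 33) gives (2,2) = 30.
Column 4: 36 + 27 + 0 + ? = 78, so (2,4) = 15.
From main diagonal, 78 − (39 + 30 + 0) gives (3,3) = 9.
Anti-diagonal must total 78; the given cells sum to 75, so (4,1) = 3.
Row 2 must total 78; the given cells sum to 66, so (2,1) = 12.
Using row 3: 18 + 9 + 27 + ? → (3,1) = 78 − 54 = 24.
The remaining cell in row 4 is (4,3) = 78 − 36 = 42.

42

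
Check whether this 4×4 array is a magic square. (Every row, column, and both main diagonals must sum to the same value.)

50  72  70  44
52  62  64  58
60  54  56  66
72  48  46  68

Row 1: 50 + 72 + 70 + 44 = 236.
Row 2: 52 + 62 + 64 + 58 = 236.
Row 3: 60 + 54 + 56 + 66 = 236.
Row 4: 72 + 48 + 46 + 68 = 234.
Column 1: 50 + 52 + 60 + 72 = 234.
Column 2: 72 + 62 + 54 + 48 = 236.
Column 3: 70 + 64 + 56 + 46 = 236.
Column 4: 44 + 58 + 66 + 68 = 236.
Main diagonal: 50 + 62 + 56 + 68 = 236.
Anti-diagonal: 44 + 64 + 54 + 72 = 234.

No — column 1 sums to 234 but row 1 sums to 236.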